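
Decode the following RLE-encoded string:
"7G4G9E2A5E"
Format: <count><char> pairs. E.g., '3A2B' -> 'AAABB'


Expanding each <count><char> pair:
  7G -> 'GGGGGGG'
  4G -> 'GGGG'
  9E -> 'EEEEEEEEE'
  2A -> 'AA'
  5E -> 'EEEEE'

Decoded = GGGGGGGGGGGEEEEEEEEEAAEEEEE


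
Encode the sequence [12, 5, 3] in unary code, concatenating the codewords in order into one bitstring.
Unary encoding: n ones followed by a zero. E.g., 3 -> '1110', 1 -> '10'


Encode each number as n ones followed by a terminating 0:
  12 -> 1111111111110 (13 bits)
  5 -> 111110 (6 bits)
  3 -> 1110 (4 bits)
Total length = 13 + 6 + 4 = 23 bits.

Unary([12, 5, 3]) = 11111111111101111101110 (23 bits)


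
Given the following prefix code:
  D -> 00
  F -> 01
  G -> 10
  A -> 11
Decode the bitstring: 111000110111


Decoding step by step:
Bits 11 -> A
Bits 10 -> G
Bits 00 -> D
Bits 11 -> A
Bits 01 -> F
Bits 11 -> A


Decoded message: AGDAFA


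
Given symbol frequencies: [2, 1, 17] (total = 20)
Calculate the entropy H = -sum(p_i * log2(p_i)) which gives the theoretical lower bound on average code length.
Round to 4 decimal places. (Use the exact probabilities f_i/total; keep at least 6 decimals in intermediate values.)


Per-symbol terms -p_i * log2(p_i) with p_i = f_i/20:
  p = 2/20 = 0.100000: log2(p) = -3.321928, -p*log2(p) = 0.332193
  p = 1/20 = 0.050000: log2(p) = -4.321928, -p*log2(p) = 0.216096
  p = 17/20 = 0.850000: log2(p) = -0.234465, -p*log2(p) = 0.199295
H = 0.332193 + 0.216096 + 0.199295 = 0.747584

H = 0.7476 bits/symbol


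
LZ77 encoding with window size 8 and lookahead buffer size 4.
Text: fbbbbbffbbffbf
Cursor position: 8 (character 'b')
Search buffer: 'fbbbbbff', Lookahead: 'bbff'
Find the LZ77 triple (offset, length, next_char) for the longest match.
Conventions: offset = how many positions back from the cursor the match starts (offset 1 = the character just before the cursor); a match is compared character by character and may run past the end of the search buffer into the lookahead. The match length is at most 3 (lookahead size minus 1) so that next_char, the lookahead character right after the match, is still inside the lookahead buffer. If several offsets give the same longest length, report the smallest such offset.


Try each offset into the search buffer:
  offset=1 (pos 7, char 'f'): match length 0
  offset=2 (pos 6, char 'f'): match length 0
  offset=3 (pos 5, char 'b'): match length 1
  offset=4 (pos 4, char 'b'): match length 3
  offset=5 (pos 3, char 'b'): match length 2
  offset=6 (pos 2, char 'b'): match length 2
  offset=7 (pos 1, char 'b'): match length 2
  offset=8 (pos 0, char 'f'): match length 0
Longest match has length 3 at offset 4.
next_char = character at position 8 + 3 = 11 -> 'f'

Best match: offset=4, length=3 (matching 'bbf' starting at position 4)
LZ77 triple: (4, 3, 'f')


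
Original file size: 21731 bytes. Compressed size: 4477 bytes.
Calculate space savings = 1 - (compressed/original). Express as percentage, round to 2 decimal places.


ratio = compressed/original = 4477/21731 = 0.206019
savings = 1 - ratio = 1 - 0.206019 = 0.793981
as a percentage: 0.793981 * 100 = 79.4%

Space savings = 1 - 4477/21731 = 79.4%


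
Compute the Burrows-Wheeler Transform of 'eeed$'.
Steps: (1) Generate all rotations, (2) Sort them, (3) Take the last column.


Rotations (sorted):
  0: $eeed -> last char: d
  1: d$eee -> last char: e
  2: ed$ee -> last char: e
  3: eed$e -> last char: e
  4: eeed$ -> last char: $


BWT = deee$


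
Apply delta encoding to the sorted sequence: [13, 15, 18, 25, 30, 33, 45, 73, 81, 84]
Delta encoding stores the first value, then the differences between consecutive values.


First value: 13
Deltas:
  15 - 13 = 2
  18 - 15 = 3
  25 - 18 = 7
  30 - 25 = 5
  33 - 30 = 3
  45 - 33 = 12
  73 - 45 = 28
  81 - 73 = 8
  84 - 81 = 3


Delta encoded: [13, 2, 3, 7, 5, 3, 12, 28, 8, 3]


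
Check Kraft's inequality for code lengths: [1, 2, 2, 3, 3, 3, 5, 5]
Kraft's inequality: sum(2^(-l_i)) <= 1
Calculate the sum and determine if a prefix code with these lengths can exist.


Sum = 2^(-1) + 2^(-2) + 2^(-2) + 2^(-3) + 2^(-3) + 2^(-3) + 2^(-5) + 2^(-5)
    = 0.5 + 0.25 + 0.25 + 0.125 + 0.125 + 0.125 + 0.03125 + 0.03125
    = 46/32 = 1.4375
Since 1.4375 > 1, Kraft's inequality is NOT satisfied.
A prefix code with these lengths CANNOT exist.

Kraft sum = 1.4375. Not satisfied.


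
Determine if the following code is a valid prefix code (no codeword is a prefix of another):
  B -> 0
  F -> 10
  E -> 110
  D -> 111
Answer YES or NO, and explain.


Checking each pair (does one codeword prefix another?):
  B='0' vs F='10': no prefix
  B='0' vs E='110': no prefix
  B='0' vs D='111': no prefix
  F='10' vs B='0': no prefix
  F='10' vs E='110': no prefix
  F='10' vs D='111': no prefix
  E='110' vs B='0': no prefix
  E='110' vs F='10': no prefix
  E='110' vs D='111': no prefix
  D='111' vs B='0': no prefix
  D='111' vs F='10': no prefix
  D='111' vs E='110': no prefix
No violation found over all pairs.

YES -- this is a valid prefix code. No codeword is a prefix of any other codeword.


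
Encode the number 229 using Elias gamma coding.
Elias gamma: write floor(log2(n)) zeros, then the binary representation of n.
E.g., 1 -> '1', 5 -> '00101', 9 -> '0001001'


num_bits = floor(log2(229)) + 1 = 8
leading_zeros = num_bits - 1 = 7
binary(229) = 11100101

Elias gamma(229) = '0000000' + '11100101' = 000000011100101 (15 bits)


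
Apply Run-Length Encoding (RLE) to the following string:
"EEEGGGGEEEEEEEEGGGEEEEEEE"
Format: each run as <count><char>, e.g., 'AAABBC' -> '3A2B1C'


Scanning runs left to right:
  i=0: run of 'E' x 3 -> '3E'
  i=3: run of 'G' x 4 -> '4G'
  i=7: run of 'E' x 8 -> '8E'
  i=15: run of 'G' x 3 -> '3G'
  i=18: run of 'E' x 7 -> '7E'

RLE = 3E4G8E3G7E


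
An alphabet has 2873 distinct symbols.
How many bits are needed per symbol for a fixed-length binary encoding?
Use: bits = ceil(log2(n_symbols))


log2(2873) = 11.4883
Bracket: 2^11 = 2048 < 2873 <= 2^12 = 4096
So ceil(log2(2873)) = 12

bits = ceil(log2(2873)) = ceil(11.4883) = 12 bits


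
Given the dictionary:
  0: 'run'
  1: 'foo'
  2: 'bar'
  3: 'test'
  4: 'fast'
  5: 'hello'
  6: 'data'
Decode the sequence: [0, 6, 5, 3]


Look up each index in the dictionary:
  0 -> 'run'
  6 -> 'data'
  5 -> 'hello'
  3 -> 'test'

Decoded: "run data hello test"


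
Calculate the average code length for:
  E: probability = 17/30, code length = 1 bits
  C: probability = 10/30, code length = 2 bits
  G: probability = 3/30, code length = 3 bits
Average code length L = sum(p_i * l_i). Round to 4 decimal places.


Weighted contributions p_i * l_i:
  E: (17/30) * 1 = 17/30
  C: (10/30) * 2 = 20/30
  G: (3/30) * 3 = 9/30
Sum = (17 + 20 + 9)/30 = 46/30

L = 46/30 = 1.5333 bits/symbol


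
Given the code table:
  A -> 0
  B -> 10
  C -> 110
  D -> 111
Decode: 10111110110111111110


Decoding:
10 -> B
111 -> D
110 -> C
110 -> C
111 -> D
111 -> D
110 -> C


Result: BDCCDDC


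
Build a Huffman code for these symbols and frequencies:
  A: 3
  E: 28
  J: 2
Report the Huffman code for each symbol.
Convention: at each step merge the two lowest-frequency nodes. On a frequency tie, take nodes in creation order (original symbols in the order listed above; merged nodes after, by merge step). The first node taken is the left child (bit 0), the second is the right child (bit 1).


Huffman tree construction:
Step 1: Merge J(2) + A(3) = 5
Step 2: Merge (J+A)(5) + E(28) = 33
Read each symbol's code off the tree from the root (left child = 0, right child = 1).

Codes:
  A: 01 (length 2)
  E: 1 (length 1)
  J: 00 (length 2)
Average code length: 38/33 = 1.1515 bits/symbol


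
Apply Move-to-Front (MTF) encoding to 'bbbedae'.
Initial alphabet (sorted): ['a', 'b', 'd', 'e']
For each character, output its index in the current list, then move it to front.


MTF encoding:
'b': index 1 in ['a', 'b', 'd', 'e'] -> ['b', 'a', 'd', 'e']
'b': index 0 in ['b', 'a', 'd', 'e'] -> ['b', 'a', 'd', 'e']
'b': index 0 in ['b', 'a', 'd', 'e'] -> ['b', 'a', 'd', 'e']
'e': index 3 in ['b', 'a', 'd', 'e'] -> ['e', 'b', 'a', 'd']
'd': index 3 in ['e', 'b', 'a', 'd'] -> ['d', 'e', 'b', 'a']
'a': index 3 in ['d', 'e', 'b', 'a'] -> ['a', 'd', 'e', 'b']
'e': index 2 in ['a', 'd', 'e', 'b'] -> ['e', 'a', 'd', 'b']


Output: [1, 0, 0, 3, 3, 3, 2]


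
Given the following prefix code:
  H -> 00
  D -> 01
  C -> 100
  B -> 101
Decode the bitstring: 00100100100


Decoding step by step:
Bits 00 -> H
Bits 100 -> C
Bits 100 -> C
Bits 100 -> C


Decoded message: HCCC


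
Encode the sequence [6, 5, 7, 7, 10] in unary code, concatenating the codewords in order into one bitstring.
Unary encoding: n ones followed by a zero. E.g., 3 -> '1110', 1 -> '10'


Encode each number as n ones followed by a terminating 0:
  6 -> 1111110 (7 bits)
  5 -> 111110 (6 bits)
  7 -> 11111110 (8 bits)
  7 -> 11111110 (8 bits)
  10 -> 11111111110 (11 bits)
Total length = 7 + 6 + 8 + 8 + 11 = 40 bits.

Unary([6, 5, 7, 7, 10]) = 1111110111110111111101111111011111111110 (40 bits)


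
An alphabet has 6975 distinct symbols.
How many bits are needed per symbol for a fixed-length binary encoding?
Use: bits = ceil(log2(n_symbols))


log2(6975) = 12.768
Bracket: 2^12 = 4096 < 6975 <= 2^13 = 8192
So ceil(log2(6975)) = 13

bits = ceil(log2(6975)) = ceil(12.768) = 13 bits


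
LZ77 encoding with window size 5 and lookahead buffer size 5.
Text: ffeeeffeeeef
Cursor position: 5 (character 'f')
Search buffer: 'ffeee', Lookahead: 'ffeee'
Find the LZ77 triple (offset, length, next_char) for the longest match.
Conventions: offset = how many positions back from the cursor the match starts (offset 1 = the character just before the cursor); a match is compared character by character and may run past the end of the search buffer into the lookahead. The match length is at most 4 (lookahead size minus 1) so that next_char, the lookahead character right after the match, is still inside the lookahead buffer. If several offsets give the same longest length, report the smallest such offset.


Try each offset into the search buffer:
  offset=1 (pos 4, char 'e'): match length 0
  offset=2 (pos 3, char 'e'): match length 0
  offset=3 (pos 2, char 'e'): match length 0
  offset=4 (pos 1, char 'f'): match length 1
  offset=5 (pos 0, char 'f'): match length 4
Longest match has length 4 at offset 5.
next_char = character at position 5 + 4 = 9 -> 'e'

Best match: offset=5, length=4 (matching 'ffee' starting at position 0)
LZ77 triple: (5, 4, 'e')


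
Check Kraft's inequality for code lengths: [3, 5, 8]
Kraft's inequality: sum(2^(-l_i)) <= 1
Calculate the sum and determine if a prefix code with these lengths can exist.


Sum = 2^(-3) + 2^(-5) + 2^(-8)
    = 0.125 + 0.03125 + 0.00390625
    = 41/256 = 0.16015625
Since 0.16015625 <= 1, Kraft's inequality IS satisfied.
A prefix code with these lengths CAN exist.

Kraft sum = 0.16015625. Satisfied.


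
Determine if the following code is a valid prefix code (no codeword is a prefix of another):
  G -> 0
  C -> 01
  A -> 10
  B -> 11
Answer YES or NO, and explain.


Checking each pair (does one codeword prefix another?):
  G='0' vs C='01': prefix -- VIOLATION

NO -- this is NOT a valid prefix code. G (0) is a prefix of C (01).


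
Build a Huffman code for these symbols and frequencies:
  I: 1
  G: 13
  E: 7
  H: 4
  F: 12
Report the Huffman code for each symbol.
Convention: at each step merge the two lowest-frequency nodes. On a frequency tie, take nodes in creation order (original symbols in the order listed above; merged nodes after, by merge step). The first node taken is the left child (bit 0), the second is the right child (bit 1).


Huffman tree construction:
Step 1: Merge I(1) + H(4) = 5
Step 2: Merge (I+H)(5) + E(7) = 12
Step 3: Merge F(12) + ((I+H)+E)(12) = 24
Step 4: Merge G(13) + (F+((I+H)+E))(24) = 37
Read each symbol's code off the tree from the root (left child = 0, right child = 1).

Codes:
  I: 1100 (length 4)
  G: 0 (length 1)
  E: 111 (length 3)
  H: 1101 (length 4)
  F: 10 (length 2)
Average code length: 78/37 = 2.1081 bits/symbol


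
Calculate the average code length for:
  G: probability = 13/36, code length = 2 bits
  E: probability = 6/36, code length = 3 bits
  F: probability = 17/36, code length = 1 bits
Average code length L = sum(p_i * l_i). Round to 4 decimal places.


Weighted contributions p_i * l_i:
  G: (13/36) * 2 = 26/36
  E: (6/36) * 3 = 18/36
  F: (17/36) * 1 = 17/36
Sum = (26 + 18 + 17)/36 = 61/36

L = 61/36 = 1.6944 bits/symbol


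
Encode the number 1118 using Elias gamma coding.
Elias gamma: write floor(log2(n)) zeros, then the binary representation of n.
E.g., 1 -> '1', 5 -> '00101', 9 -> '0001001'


num_bits = floor(log2(1118)) + 1 = 11
leading_zeros = num_bits - 1 = 10
binary(1118) = 10001011110

Elias gamma(1118) = '0000000000' + '10001011110' = 000000000010001011110 (21 bits)


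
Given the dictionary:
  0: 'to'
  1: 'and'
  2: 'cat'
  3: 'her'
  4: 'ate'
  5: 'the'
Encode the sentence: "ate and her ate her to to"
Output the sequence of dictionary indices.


Look up each word in the dictionary:
  'ate' -> 4
  'and' -> 1
  'her' -> 3
  'ate' -> 4
  'her' -> 3
  'to' -> 0
  'to' -> 0

Encoded: [4, 1, 3, 4, 3, 0, 0]


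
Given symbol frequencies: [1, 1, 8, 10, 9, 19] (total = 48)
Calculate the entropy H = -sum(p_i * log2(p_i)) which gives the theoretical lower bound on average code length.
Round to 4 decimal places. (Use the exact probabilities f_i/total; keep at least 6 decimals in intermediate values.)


Per-symbol terms -p_i * log2(p_i) with p_i = f_i/48:
  p = 1/48 = 0.020833: log2(p) = -5.584963, -p*log2(p) = 0.116353
  p = 1/48 = 0.020833: log2(p) = -5.584963, -p*log2(p) = 0.116353
  p = 8/48 = 0.166667: log2(p) = -2.584963, -p*log2(p) = 0.430827
  p = 10/48 = 0.208333: log2(p) = -2.263034, -p*log2(p) = 0.471466
  p = 9/48 = 0.187500: log2(p) = -2.415037, -p*log2(p) = 0.452820
  p = 19/48 = 0.395833: log2(p) = -1.337035, -p*log2(p) = 0.529243
H = 0.116353 + 0.116353 + 0.430827 + 0.471466 + 0.452820 + 0.529243 = 2.117062

H = 2.1171 bits/symbol


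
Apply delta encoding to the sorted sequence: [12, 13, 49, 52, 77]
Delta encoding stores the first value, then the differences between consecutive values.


First value: 12
Deltas:
  13 - 12 = 1
  49 - 13 = 36
  52 - 49 = 3
  77 - 52 = 25


Delta encoded: [12, 1, 36, 3, 25]


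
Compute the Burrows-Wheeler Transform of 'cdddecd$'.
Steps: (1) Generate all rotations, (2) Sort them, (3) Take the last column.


Rotations (sorted):
  0: $cdddecd -> last char: d
  1: cd$cddde -> last char: e
  2: cdddecd$ -> last char: $
  3: d$cdddec -> last char: c
  4: dddecd$c -> last char: c
  5: ddecd$cd -> last char: d
  6: decd$cdd -> last char: d
  7: ecd$cddd -> last char: d


BWT = de$ccddd


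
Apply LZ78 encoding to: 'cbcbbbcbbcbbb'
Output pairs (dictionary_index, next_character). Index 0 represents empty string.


LZ78 encoding steps:
Dictionary: {0: ''}
Step 1: w='' (idx 0), next='c' -> output (0, 'c'), add 'c' as idx 1
Step 2: w='' (idx 0), next='b' -> output (0, 'b'), add 'b' as idx 2
Step 3: w='c' (idx 1), next='b' -> output (1, 'b'), add 'cb' as idx 3
Step 4: w='b' (idx 2), next='b' -> output (2, 'b'), add 'bb' as idx 4
Step 5: w='cb' (idx 3), next='b' -> output (3, 'b'), add 'cbb' as idx 5
Step 6: w='cbb' (idx 5), next='b' -> output (5, 'b'), add 'cbbb' as idx 6


Encoded: [(0, 'c'), (0, 'b'), (1, 'b'), (2, 'b'), (3, 'b'), (5, 'b')]


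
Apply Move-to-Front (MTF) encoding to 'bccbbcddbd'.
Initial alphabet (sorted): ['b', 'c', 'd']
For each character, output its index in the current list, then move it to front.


MTF encoding:
'b': index 0 in ['b', 'c', 'd'] -> ['b', 'c', 'd']
'c': index 1 in ['b', 'c', 'd'] -> ['c', 'b', 'd']
'c': index 0 in ['c', 'b', 'd'] -> ['c', 'b', 'd']
'b': index 1 in ['c', 'b', 'd'] -> ['b', 'c', 'd']
'b': index 0 in ['b', 'c', 'd'] -> ['b', 'c', 'd']
'c': index 1 in ['b', 'c', 'd'] -> ['c', 'b', 'd']
'd': index 2 in ['c', 'b', 'd'] -> ['d', 'c', 'b']
'd': index 0 in ['d', 'c', 'b'] -> ['d', 'c', 'b']
'b': index 2 in ['d', 'c', 'b'] -> ['b', 'd', 'c']
'd': index 1 in ['b', 'd', 'c'] -> ['d', 'b', 'c']


Output: [0, 1, 0, 1, 0, 1, 2, 0, 2, 1]


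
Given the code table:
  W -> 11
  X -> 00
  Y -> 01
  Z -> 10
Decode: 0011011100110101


Decoding:
00 -> X
11 -> W
01 -> Y
11 -> W
00 -> X
11 -> W
01 -> Y
01 -> Y


Result: XWYWXWYY


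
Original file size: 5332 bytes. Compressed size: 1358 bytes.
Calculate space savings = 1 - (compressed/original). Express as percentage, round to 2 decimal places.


ratio = compressed/original = 1358/5332 = 0.254689
savings = 1 - ratio = 1 - 0.254689 = 0.745311
as a percentage: 0.745311 * 100 = 74.53%

Space savings = 1 - 1358/5332 = 74.53%


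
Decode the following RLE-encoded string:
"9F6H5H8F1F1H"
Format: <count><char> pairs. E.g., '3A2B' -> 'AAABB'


Expanding each <count><char> pair:
  9F -> 'FFFFFFFFF'
  6H -> 'HHHHHH'
  5H -> 'HHHHH'
  8F -> 'FFFFFFFF'
  1F -> 'F'
  1H -> 'H'

Decoded = FFFFFFFFFHHHHHHHHHHHFFFFFFFFFH


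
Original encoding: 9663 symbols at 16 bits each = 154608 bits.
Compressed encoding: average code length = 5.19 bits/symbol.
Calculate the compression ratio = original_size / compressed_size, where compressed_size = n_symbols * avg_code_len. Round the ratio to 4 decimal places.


original_size = n_symbols * orig_bits = 9663 * 16 = 154608 bits
compressed_size = n_symbols * avg_code_len = 9663 * 5.19 = 50150.97 bits
ratio = original_size / compressed_size = 154608 / 50150.97 = 3.0829

Compression ratio = 3.0829


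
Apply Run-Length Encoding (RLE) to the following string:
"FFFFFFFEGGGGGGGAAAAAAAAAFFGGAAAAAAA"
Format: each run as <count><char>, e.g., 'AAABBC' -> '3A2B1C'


Scanning runs left to right:
  i=0: run of 'F' x 7 -> '7F'
  i=7: run of 'E' x 1 -> '1E'
  i=8: run of 'G' x 7 -> '7G'
  i=15: run of 'A' x 9 -> '9A'
  i=24: run of 'F' x 2 -> '2F'
  i=26: run of 'G' x 2 -> '2G'
  i=28: run of 'A' x 7 -> '7A'

RLE = 7F1E7G9A2F2G7A


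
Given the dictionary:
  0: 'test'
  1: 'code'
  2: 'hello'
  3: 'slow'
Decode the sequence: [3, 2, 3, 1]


Look up each index in the dictionary:
  3 -> 'slow'
  2 -> 'hello'
  3 -> 'slow'
  1 -> 'code'

Decoded: "slow hello slow code"


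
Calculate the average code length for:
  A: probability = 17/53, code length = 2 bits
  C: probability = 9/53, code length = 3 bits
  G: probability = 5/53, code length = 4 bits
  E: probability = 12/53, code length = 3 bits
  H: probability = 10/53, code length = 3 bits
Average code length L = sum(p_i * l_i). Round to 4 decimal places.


Weighted contributions p_i * l_i:
  A: (17/53) * 2 = 34/53
  C: (9/53) * 3 = 27/53
  G: (5/53) * 4 = 20/53
  E: (12/53) * 3 = 36/53
  H: (10/53) * 3 = 30/53
Sum = (34 + 27 + 20 + 36 + 30)/53 = 147/53

L = 147/53 = 2.7736 bits/symbol


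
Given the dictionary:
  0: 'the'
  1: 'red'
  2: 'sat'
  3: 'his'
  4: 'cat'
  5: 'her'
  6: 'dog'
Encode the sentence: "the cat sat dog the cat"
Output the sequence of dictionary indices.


Look up each word in the dictionary:
  'the' -> 0
  'cat' -> 4
  'sat' -> 2
  'dog' -> 6
  'the' -> 0
  'cat' -> 4

Encoded: [0, 4, 2, 6, 0, 4]


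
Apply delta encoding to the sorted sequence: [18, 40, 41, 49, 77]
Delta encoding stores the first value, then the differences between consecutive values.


First value: 18
Deltas:
  40 - 18 = 22
  41 - 40 = 1
  49 - 41 = 8
  77 - 49 = 28


Delta encoded: [18, 22, 1, 8, 28]


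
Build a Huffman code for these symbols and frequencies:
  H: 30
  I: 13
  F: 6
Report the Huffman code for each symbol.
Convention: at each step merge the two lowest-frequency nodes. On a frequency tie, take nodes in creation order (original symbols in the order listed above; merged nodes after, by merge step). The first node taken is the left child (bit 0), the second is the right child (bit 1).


Huffman tree construction:
Step 1: Merge F(6) + I(13) = 19
Step 2: Merge (F+I)(19) + H(30) = 49
Read each symbol's code off the tree from the root (left child = 0, right child = 1).

Codes:
  H: 1 (length 1)
  I: 01 (length 2)
  F: 00 (length 2)
Average code length: 68/49 = 1.3878 bits/symbol


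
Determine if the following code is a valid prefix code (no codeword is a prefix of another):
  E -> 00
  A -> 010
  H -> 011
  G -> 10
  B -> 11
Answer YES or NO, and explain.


Checking each pair (does one codeword prefix another?):
  E='00' vs A='010': no prefix
  E='00' vs H='011': no prefix
  E='00' vs G='10': no prefix
  E='00' vs B='11': no prefix
  A='010' vs E='00': no prefix
  A='010' vs H='011': no prefix
  A='010' vs G='10': no prefix
  A='010' vs B='11': no prefix
  H='011' vs E='00': no prefix
  H='011' vs A='010': no prefix
  H='011' vs G='10': no prefix
  H='011' vs B='11': no prefix
  G='10' vs E='00': no prefix
  G='10' vs A='010': no prefix
  G='10' vs H='011': no prefix
  G='10' vs B='11': no prefix
  B='11' vs E='00': no prefix
  B='11' vs A='010': no prefix
  B='11' vs H='011': no prefix
  B='11' vs G='10': no prefix
No violation found over all pairs.

YES -- this is a valid prefix code. No codeword is a prefix of any other codeword.


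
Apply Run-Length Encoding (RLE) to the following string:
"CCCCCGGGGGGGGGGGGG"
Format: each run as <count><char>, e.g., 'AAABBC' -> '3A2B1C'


Scanning runs left to right:
  i=0: run of 'C' x 5 -> '5C'
  i=5: run of 'G' x 13 -> '13G'

RLE = 5C13G


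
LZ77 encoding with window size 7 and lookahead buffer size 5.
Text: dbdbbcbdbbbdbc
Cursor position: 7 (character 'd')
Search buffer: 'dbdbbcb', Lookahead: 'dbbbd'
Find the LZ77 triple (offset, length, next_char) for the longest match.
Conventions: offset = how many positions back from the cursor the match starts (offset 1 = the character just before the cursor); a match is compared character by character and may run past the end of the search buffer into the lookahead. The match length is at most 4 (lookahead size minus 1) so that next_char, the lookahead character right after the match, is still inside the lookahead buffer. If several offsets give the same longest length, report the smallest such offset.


Try each offset into the search buffer:
  offset=1 (pos 6, char 'b'): match length 0
  offset=2 (pos 5, char 'c'): match length 0
  offset=3 (pos 4, char 'b'): match length 0
  offset=4 (pos 3, char 'b'): match length 0
  offset=5 (pos 2, char 'd'): match length 3
  offset=6 (pos 1, char 'b'): match length 0
  offset=7 (pos 0, char 'd'): match length 2
Longest match has length 3 at offset 5.
next_char = character at position 7 + 3 = 10 -> 'b'

Best match: offset=5, length=3 (matching 'dbb' starting at position 2)
LZ77 triple: (5, 3, 'b')


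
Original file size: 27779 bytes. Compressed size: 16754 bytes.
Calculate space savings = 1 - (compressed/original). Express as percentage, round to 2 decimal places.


ratio = compressed/original = 16754/27779 = 0.603117
savings = 1 - ratio = 1 - 0.603117 = 0.396883
as a percentage: 0.396883 * 100 = 39.69%

Space savings = 1 - 16754/27779 = 39.69%


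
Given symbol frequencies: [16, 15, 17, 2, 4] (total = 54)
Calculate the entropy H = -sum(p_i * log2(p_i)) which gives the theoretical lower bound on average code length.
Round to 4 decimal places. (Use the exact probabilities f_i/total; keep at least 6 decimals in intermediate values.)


Per-symbol terms -p_i * log2(p_i) with p_i = f_i/54:
  p = 16/54 = 0.296296: log2(p) = -1.754888, -p*log2(p) = 0.519967
  p = 15/54 = 0.277778: log2(p) = -1.847997, -p*log2(p) = 0.513332
  p = 17/54 = 0.314815: log2(p) = -1.667425, -p*log2(p) = 0.524930
  p = 2/54 = 0.037037: log2(p) = -4.754888, -p*log2(p) = 0.176107
  p = 4/54 = 0.074074: log2(p) = -3.754888, -p*log2(p) = 0.278140
H = 0.519967 + 0.513332 + 0.524930 + 0.176107 + 0.278140 = 2.012476

H = 2.0125 bits/symbol


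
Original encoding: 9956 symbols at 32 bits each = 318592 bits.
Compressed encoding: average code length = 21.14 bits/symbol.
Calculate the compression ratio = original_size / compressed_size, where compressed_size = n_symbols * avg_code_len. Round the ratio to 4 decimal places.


original_size = n_symbols * orig_bits = 9956 * 32 = 318592 bits
compressed_size = n_symbols * avg_code_len = 9956 * 21.14 = 210469.84 bits
ratio = original_size / compressed_size = 318592 / 210469.84 = 1.5137

Compression ratio = 1.5137


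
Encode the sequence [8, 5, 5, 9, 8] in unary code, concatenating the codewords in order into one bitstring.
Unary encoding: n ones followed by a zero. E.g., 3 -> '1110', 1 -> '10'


Encode each number as n ones followed by a terminating 0:
  8 -> 111111110 (9 bits)
  5 -> 111110 (6 bits)
  5 -> 111110 (6 bits)
  9 -> 1111111110 (10 bits)
  8 -> 111111110 (9 bits)
Total length = 9 + 6 + 6 + 10 + 9 = 40 bits.

Unary([8, 5, 5, 9, 8]) = 1111111101111101111101111111110111111110 (40 bits)


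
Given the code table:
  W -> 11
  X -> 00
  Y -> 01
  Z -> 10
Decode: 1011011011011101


Decoding:
10 -> Z
11 -> W
01 -> Y
10 -> Z
11 -> W
01 -> Y
11 -> W
01 -> Y


Result: ZWYZWYWY


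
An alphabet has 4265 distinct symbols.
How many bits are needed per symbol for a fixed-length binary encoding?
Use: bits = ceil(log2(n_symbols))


log2(4265) = 12.0583
Bracket: 2^12 = 4096 < 4265 <= 2^13 = 8192
So ceil(log2(4265)) = 13

bits = ceil(log2(4265)) = ceil(12.0583) = 13 bits


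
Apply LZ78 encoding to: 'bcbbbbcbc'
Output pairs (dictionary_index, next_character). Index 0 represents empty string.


LZ78 encoding steps:
Dictionary: {0: ''}
Step 1: w='' (idx 0), next='b' -> output (0, 'b'), add 'b' as idx 1
Step 2: w='' (idx 0), next='c' -> output (0, 'c'), add 'c' as idx 2
Step 3: w='b' (idx 1), next='b' -> output (1, 'b'), add 'bb' as idx 3
Step 4: w='bb' (idx 3), next='c' -> output (3, 'c'), add 'bbc' as idx 4
Step 5: w='b' (idx 1), next='c' -> output (1, 'c'), add 'bc' as idx 5


Encoded: [(0, 'b'), (0, 'c'), (1, 'b'), (3, 'c'), (1, 'c')]


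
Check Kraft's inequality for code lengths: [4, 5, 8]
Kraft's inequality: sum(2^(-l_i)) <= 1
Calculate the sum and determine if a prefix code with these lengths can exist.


Sum = 2^(-4) + 2^(-5) + 2^(-8)
    = 0.0625 + 0.03125 + 0.00390625
    = 25/256 = 0.09765625
Since 0.09765625 <= 1, Kraft's inequality IS satisfied.
A prefix code with these lengths CAN exist.

Kraft sum = 0.09765625. Satisfied.


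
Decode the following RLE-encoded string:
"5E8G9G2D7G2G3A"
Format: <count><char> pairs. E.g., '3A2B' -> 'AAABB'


Expanding each <count><char> pair:
  5E -> 'EEEEE'
  8G -> 'GGGGGGGG'
  9G -> 'GGGGGGGGG'
  2D -> 'DD'
  7G -> 'GGGGGGG'
  2G -> 'GG'
  3A -> 'AAA'

Decoded = EEEEEGGGGGGGGGGGGGGGGGDDGGGGGGGGGAAA


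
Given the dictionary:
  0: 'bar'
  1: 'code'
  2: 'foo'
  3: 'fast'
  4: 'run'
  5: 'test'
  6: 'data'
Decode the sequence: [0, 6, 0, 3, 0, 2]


Look up each index in the dictionary:
  0 -> 'bar'
  6 -> 'data'
  0 -> 'bar'
  3 -> 'fast'
  0 -> 'bar'
  2 -> 'foo'

Decoded: "bar data bar fast bar foo"


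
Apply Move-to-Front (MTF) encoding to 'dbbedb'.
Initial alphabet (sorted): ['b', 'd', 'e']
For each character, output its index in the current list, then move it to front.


MTF encoding:
'd': index 1 in ['b', 'd', 'e'] -> ['d', 'b', 'e']
'b': index 1 in ['d', 'b', 'e'] -> ['b', 'd', 'e']
'b': index 0 in ['b', 'd', 'e'] -> ['b', 'd', 'e']
'e': index 2 in ['b', 'd', 'e'] -> ['e', 'b', 'd']
'd': index 2 in ['e', 'b', 'd'] -> ['d', 'e', 'b']
'b': index 2 in ['d', 'e', 'b'] -> ['b', 'd', 'e']


Output: [1, 1, 0, 2, 2, 2]


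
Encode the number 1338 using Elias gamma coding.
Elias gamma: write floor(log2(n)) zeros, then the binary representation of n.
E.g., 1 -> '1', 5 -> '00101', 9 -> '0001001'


num_bits = floor(log2(1338)) + 1 = 11
leading_zeros = num_bits - 1 = 10
binary(1338) = 10100111010

Elias gamma(1338) = '0000000000' + '10100111010' = 000000000010100111010 (21 bits)


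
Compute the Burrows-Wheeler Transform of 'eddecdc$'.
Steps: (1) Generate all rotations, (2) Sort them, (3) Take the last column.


Rotations (sorted):
  0: $eddecdc -> last char: c
  1: c$eddecd -> last char: d
  2: cdc$edde -> last char: e
  3: dc$eddec -> last char: c
  4: ddecdc$e -> last char: e
  5: decdc$ed -> last char: d
  6: ecdc$edd -> last char: d
  7: eddecdc$ -> last char: $


BWT = cdecedd$


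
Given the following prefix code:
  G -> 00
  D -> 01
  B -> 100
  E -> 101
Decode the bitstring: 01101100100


Decoding step by step:
Bits 01 -> D
Bits 101 -> E
Bits 100 -> B
Bits 100 -> B


Decoded message: DEBB


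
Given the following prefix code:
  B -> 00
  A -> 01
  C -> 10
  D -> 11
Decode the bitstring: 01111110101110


Decoding step by step:
Bits 01 -> A
Bits 11 -> D
Bits 11 -> D
Bits 10 -> C
Bits 10 -> C
Bits 11 -> D
Bits 10 -> C


Decoded message: ADDCCDC


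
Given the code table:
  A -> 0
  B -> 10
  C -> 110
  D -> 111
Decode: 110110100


Decoding:
110 -> C
110 -> C
10 -> B
0 -> A


Result: CCBA


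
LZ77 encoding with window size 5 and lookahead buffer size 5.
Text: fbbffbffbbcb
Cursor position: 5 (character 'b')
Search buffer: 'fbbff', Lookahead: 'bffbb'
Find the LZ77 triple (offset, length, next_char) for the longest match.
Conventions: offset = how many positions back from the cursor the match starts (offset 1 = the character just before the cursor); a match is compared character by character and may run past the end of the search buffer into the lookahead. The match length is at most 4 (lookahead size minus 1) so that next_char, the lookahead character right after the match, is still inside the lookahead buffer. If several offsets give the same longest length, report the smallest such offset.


Try each offset into the search buffer:
  offset=1 (pos 4, char 'f'): match length 0
  offset=2 (pos 3, char 'f'): match length 0
  offset=3 (pos 2, char 'b'): match length 4
  offset=4 (pos 1, char 'b'): match length 1
  offset=5 (pos 0, char 'f'): match length 0
Longest match has length 4 at offset 3.
next_char = character at position 5 + 4 = 9 -> 'b'

Best match: offset=3, length=4 (matching 'bffb' starting at position 2)
LZ77 triple: (3, 4, 'b')


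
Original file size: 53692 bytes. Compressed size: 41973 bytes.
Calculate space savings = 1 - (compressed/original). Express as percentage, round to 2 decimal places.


ratio = compressed/original = 41973/53692 = 0.781737
savings = 1 - ratio = 1 - 0.781737 = 0.218263
as a percentage: 0.218263 * 100 = 21.83%

Space savings = 1 - 41973/53692 = 21.83%


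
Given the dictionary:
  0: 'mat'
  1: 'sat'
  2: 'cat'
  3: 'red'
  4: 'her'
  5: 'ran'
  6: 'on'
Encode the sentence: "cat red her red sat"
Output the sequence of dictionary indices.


Look up each word in the dictionary:
  'cat' -> 2
  'red' -> 3
  'her' -> 4
  'red' -> 3
  'sat' -> 1

Encoded: [2, 3, 4, 3, 1]


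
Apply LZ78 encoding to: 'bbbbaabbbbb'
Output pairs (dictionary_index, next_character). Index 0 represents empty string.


LZ78 encoding steps:
Dictionary: {0: ''}
Step 1: w='' (idx 0), next='b' -> output (0, 'b'), add 'b' as idx 1
Step 2: w='b' (idx 1), next='b' -> output (1, 'b'), add 'bb' as idx 2
Step 3: w='b' (idx 1), next='a' -> output (1, 'a'), add 'ba' as idx 3
Step 4: w='' (idx 0), next='a' -> output (0, 'a'), add 'a' as idx 4
Step 5: w='bb' (idx 2), next='b' -> output (2, 'b'), add 'bbb' as idx 5
Step 6: w='bb' (idx 2), end of input -> output (2, '')


Encoded: [(0, 'b'), (1, 'b'), (1, 'a'), (0, 'a'), (2, 'b'), (2, '')]


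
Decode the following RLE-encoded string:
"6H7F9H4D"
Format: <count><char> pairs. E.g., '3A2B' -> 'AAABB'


Expanding each <count><char> pair:
  6H -> 'HHHHHH'
  7F -> 'FFFFFFF'
  9H -> 'HHHHHHHHH'
  4D -> 'DDDD'

Decoded = HHHHHHFFFFFFFHHHHHHHHHDDDD


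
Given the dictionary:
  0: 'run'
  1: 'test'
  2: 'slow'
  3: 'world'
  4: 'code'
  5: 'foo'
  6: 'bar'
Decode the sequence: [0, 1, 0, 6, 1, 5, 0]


Look up each index in the dictionary:
  0 -> 'run'
  1 -> 'test'
  0 -> 'run'
  6 -> 'bar'
  1 -> 'test'
  5 -> 'foo'
  0 -> 'run'

Decoded: "run test run bar test foo run"


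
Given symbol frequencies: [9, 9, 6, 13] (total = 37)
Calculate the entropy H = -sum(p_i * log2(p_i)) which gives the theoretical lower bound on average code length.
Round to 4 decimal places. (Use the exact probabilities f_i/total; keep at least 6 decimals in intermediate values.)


Per-symbol terms -p_i * log2(p_i) with p_i = f_i/37:
  p = 9/37 = 0.243243: log2(p) = -2.039528, -p*log2(p) = 0.496101
  p = 9/37 = 0.243243: log2(p) = -2.039528, -p*log2(p) = 0.496101
  p = 6/37 = 0.162162: log2(p) = -2.624491, -p*log2(p) = 0.425593
  p = 13/37 = 0.351351: log2(p) = -1.509014, -p*log2(p) = 0.530194
H = 0.496101 + 0.496101 + 0.425593 + 0.530194 = 1.947989

H = 1.948 bits/symbol


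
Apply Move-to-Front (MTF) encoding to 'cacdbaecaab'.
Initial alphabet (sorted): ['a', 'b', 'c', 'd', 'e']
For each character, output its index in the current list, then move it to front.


MTF encoding:
'c': index 2 in ['a', 'b', 'c', 'd', 'e'] -> ['c', 'a', 'b', 'd', 'e']
'a': index 1 in ['c', 'a', 'b', 'd', 'e'] -> ['a', 'c', 'b', 'd', 'e']
'c': index 1 in ['a', 'c', 'b', 'd', 'e'] -> ['c', 'a', 'b', 'd', 'e']
'd': index 3 in ['c', 'a', 'b', 'd', 'e'] -> ['d', 'c', 'a', 'b', 'e']
'b': index 3 in ['d', 'c', 'a', 'b', 'e'] -> ['b', 'd', 'c', 'a', 'e']
'a': index 3 in ['b', 'd', 'c', 'a', 'e'] -> ['a', 'b', 'd', 'c', 'e']
'e': index 4 in ['a', 'b', 'd', 'c', 'e'] -> ['e', 'a', 'b', 'd', 'c']
'c': index 4 in ['e', 'a', 'b', 'd', 'c'] -> ['c', 'e', 'a', 'b', 'd']
'a': index 2 in ['c', 'e', 'a', 'b', 'd'] -> ['a', 'c', 'e', 'b', 'd']
'a': index 0 in ['a', 'c', 'e', 'b', 'd'] -> ['a', 'c', 'e', 'b', 'd']
'b': index 3 in ['a', 'c', 'e', 'b', 'd'] -> ['b', 'a', 'c', 'e', 'd']


Output: [2, 1, 1, 3, 3, 3, 4, 4, 2, 0, 3]


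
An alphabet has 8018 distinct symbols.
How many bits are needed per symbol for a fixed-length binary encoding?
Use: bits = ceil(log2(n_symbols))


log2(8018) = 12.969
Bracket: 2^12 = 4096 < 8018 <= 2^13 = 8192
So ceil(log2(8018)) = 13

bits = ceil(log2(8018)) = ceil(12.969) = 13 bits


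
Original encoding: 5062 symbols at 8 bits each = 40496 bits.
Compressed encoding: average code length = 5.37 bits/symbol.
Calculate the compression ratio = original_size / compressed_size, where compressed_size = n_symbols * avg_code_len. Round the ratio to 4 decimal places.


original_size = n_symbols * orig_bits = 5062 * 8 = 40496 bits
compressed_size = n_symbols * avg_code_len = 5062 * 5.37 = 27182.94 bits
ratio = original_size / compressed_size = 40496 / 27182.94 = 1.4898

Compression ratio = 1.4898


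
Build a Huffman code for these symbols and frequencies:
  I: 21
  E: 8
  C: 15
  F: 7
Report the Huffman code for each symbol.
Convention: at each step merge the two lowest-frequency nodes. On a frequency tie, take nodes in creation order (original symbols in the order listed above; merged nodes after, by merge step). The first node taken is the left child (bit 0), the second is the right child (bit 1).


Huffman tree construction:
Step 1: Merge F(7) + E(8) = 15
Step 2: Merge C(15) + (F+E)(15) = 30
Step 3: Merge I(21) + (C+(F+E))(30) = 51
Read each symbol's code off the tree from the root (left child = 0, right child = 1).

Codes:
  I: 0 (length 1)
  E: 111 (length 3)
  C: 10 (length 2)
  F: 110 (length 3)
Average code length: 96/51 = 1.8824 bits/symbol


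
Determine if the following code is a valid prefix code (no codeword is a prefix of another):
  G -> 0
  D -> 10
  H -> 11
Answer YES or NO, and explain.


Checking each pair (does one codeword prefix another?):
  G='0' vs D='10': no prefix
  G='0' vs H='11': no prefix
  D='10' vs G='0': no prefix
  D='10' vs H='11': no prefix
  H='11' vs G='0': no prefix
  H='11' vs D='10': no prefix
No violation found over all pairs.

YES -- this is a valid prefix code. No codeword is a prefix of any other codeword.


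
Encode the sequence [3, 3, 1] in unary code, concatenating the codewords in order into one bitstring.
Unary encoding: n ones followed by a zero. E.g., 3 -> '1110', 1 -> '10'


Encode each number as n ones followed by a terminating 0:
  3 -> 1110 (4 bits)
  3 -> 1110 (4 bits)
  1 -> 10 (2 bits)
Total length = 4 + 4 + 2 = 10 bits.

Unary([3, 3, 1]) = 1110111010 (10 bits)


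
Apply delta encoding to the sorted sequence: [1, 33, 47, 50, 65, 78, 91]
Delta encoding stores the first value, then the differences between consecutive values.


First value: 1
Deltas:
  33 - 1 = 32
  47 - 33 = 14
  50 - 47 = 3
  65 - 50 = 15
  78 - 65 = 13
  91 - 78 = 13


Delta encoded: [1, 32, 14, 3, 15, 13, 13]


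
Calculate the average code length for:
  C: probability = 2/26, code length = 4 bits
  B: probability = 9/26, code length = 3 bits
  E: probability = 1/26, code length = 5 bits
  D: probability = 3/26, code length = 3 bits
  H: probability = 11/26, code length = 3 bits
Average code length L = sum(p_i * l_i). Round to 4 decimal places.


Weighted contributions p_i * l_i:
  C: (2/26) * 4 = 8/26
  B: (9/26) * 3 = 27/26
  E: (1/26) * 5 = 5/26
  D: (3/26) * 3 = 9/26
  H: (11/26) * 3 = 33/26
Sum = (8 + 27 + 5 + 9 + 33)/26 = 82/26

L = 82/26 = 3.1538 bits/symbol


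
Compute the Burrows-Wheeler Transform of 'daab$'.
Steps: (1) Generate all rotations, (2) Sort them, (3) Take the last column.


Rotations (sorted):
  0: $daab -> last char: b
  1: aab$d -> last char: d
  2: ab$da -> last char: a
  3: b$daa -> last char: a
  4: daab$ -> last char: $


BWT = bdaa$


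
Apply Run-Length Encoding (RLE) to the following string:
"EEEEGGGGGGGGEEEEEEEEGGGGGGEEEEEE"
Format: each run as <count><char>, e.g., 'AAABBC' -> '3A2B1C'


Scanning runs left to right:
  i=0: run of 'E' x 4 -> '4E'
  i=4: run of 'G' x 8 -> '8G'
  i=12: run of 'E' x 8 -> '8E'
  i=20: run of 'G' x 6 -> '6G'
  i=26: run of 'E' x 6 -> '6E'

RLE = 4E8G8E6G6E


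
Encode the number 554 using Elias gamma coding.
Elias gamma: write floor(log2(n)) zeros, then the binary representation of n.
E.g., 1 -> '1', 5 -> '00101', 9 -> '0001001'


num_bits = floor(log2(554)) + 1 = 10
leading_zeros = num_bits - 1 = 9
binary(554) = 1000101010

Elias gamma(554) = '000000000' + '1000101010' = 0000000001000101010 (19 bits)


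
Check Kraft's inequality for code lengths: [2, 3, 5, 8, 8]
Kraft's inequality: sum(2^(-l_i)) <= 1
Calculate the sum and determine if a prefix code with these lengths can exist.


Sum = 2^(-2) + 2^(-3) + 2^(-5) + 2^(-8) + 2^(-8)
    = 0.25 + 0.125 + 0.03125 + 0.00390625 + 0.00390625
    = 106/256 = 0.4140625
Since 0.4140625 <= 1, Kraft's inequality IS satisfied.
A prefix code with these lengths CAN exist.

Kraft sum = 0.4140625. Satisfied.


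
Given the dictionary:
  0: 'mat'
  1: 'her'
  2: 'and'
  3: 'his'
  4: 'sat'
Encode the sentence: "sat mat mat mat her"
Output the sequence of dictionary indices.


Look up each word in the dictionary:
  'sat' -> 4
  'mat' -> 0
  'mat' -> 0
  'mat' -> 0
  'her' -> 1

Encoded: [4, 0, 0, 0, 1]


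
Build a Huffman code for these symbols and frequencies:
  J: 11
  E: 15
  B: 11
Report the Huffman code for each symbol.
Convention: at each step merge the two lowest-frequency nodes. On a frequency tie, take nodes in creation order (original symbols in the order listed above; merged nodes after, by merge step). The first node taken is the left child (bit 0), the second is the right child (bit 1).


Huffman tree construction:
Step 1: Merge J(11) + B(11) = 22
Step 2: Merge E(15) + (J+B)(22) = 37
Read each symbol's code off the tree from the root (left child = 0, right child = 1).

Codes:
  J: 10 (length 2)
  E: 0 (length 1)
  B: 11 (length 2)
Average code length: 59/37 = 1.5946 bits/symbol


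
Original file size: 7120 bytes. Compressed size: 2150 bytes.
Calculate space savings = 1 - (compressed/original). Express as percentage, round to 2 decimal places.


ratio = compressed/original = 2150/7120 = 0.301966
savings = 1 - ratio = 1 - 0.301966 = 0.698034
as a percentage: 0.698034 * 100 = 69.8%

Space savings = 1 - 2150/7120 = 69.8%


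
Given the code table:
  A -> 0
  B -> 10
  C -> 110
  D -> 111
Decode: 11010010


Decoding:
110 -> C
10 -> B
0 -> A
10 -> B


Result: CBAB


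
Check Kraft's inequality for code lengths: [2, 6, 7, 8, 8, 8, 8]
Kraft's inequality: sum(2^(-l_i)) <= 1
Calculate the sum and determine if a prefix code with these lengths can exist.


Sum = 2^(-2) + 2^(-6) + 2^(-7) + 2^(-8) + 2^(-8) + 2^(-8) + 2^(-8)
    = 0.25 + 0.015625 + 0.0078125 + 0.00390625 + 0.00390625 + 0.00390625 + 0.00390625
    = 74/256 = 0.2890625
Since 0.2890625 <= 1, Kraft's inequality IS satisfied.
A prefix code with these lengths CAN exist.

Kraft sum = 0.2890625. Satisfied.
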